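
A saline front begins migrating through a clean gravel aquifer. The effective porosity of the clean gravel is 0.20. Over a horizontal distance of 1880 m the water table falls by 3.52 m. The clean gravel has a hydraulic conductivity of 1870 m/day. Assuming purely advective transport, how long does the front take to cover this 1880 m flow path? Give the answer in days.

107

Hydraulic gradient i = Δh / L = 3.52 / 1880 = 0.001872.
Darcy flux q = K · i = 1870 × 0.001872 = 3.501 m/day.
Seepage velocity v = q / n_e = 3.501 / 0.20 = 17.51 m/day.
Travel time t = L / v = 1880 / 17.51 = 107.4 days.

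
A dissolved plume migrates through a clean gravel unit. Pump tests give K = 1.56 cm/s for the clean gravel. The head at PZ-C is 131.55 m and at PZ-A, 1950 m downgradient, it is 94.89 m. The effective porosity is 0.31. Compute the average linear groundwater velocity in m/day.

Convert K: 1.56 cm/s × 864 = 1348 m/day.
Hydraulic gradient i = (131.55 − 94.89) / 1950 = 36.66 / 1950 = 0.01880.
Darcy flux q = K · i = 1348 × 0.01880 = 25.34 m/day.
Seepage velocity v = q / n_e = 25.34 / 0.31 = 81.74 m/day.

81.7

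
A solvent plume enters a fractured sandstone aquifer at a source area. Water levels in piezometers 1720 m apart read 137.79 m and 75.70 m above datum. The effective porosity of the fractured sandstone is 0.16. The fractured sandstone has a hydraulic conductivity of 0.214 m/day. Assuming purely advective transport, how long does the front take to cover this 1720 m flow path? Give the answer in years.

Hydraulic gradient i = (137.79 − 75.70) / 1720 = 62.09 / 1720 = 0.03610.
Darcy flux q = K · i = 0.2140 × 0.03610 = 0.007725 m/day.
Seepage velocity v = q / n_e = 0.007725 / 0.16 = 0.04828 m/day.
Travel time t = L / v = 1720 / 0.04828 = 35624 days = 97.53 years.

97.5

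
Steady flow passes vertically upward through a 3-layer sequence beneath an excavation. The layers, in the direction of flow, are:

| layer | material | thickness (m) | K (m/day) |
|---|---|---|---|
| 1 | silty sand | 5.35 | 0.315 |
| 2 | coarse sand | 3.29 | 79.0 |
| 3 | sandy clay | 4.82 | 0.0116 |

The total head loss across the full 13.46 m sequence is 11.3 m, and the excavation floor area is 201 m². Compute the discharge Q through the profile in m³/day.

5.25

Flow is perpendicular to layering, so the layers act in series and the equivalent K is the thickness-weighted harmonic mean.
Total thickness L = 5.35 + 3.29 + 4.82 = 13.46 m.
Σ(b_i/K_i) = 5.35/0.315 + 3.29/79.0 + 4.82/0.0116 = 432.5 d.
K_eq = L / Σ(b_i/K_i) = 13.46 / 432.5 = 0.03112 m/day.
Q = K_eq · A · (Δh/L) = 0.03112 × 201 × (11.3/13.46) = 5.251 m³/day.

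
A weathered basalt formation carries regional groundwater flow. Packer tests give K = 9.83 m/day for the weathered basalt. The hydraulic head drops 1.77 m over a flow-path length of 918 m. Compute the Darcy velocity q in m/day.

0.0190

Hydraulic gradient i = Δh / L = 1.77 / 918 = 0.001928.
Specific discharge q = K · i = 9.830 × 0.001928 = 0.01895 m/day.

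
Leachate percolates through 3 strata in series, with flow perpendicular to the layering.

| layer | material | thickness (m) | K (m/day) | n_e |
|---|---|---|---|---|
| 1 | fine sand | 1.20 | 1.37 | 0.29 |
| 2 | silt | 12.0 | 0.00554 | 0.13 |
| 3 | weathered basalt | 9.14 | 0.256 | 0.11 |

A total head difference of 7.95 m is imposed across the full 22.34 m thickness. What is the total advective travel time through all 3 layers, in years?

2.21

With flow normal to the layers, continuity requires the same specific discharge q through every layer.
Σ(b_i/K_i) = 1.20/1.37 + 12.0/0.00554 + 9.14/0.256 = 2203 d.
q = Δh / Σ(b_i/K_i) = 7.95 / 2203 = 0.003609 m/day.
In each layer the seepage velocity is v_i = q/n_i, so the layer transit time is t_i = b_i·n_i / q:
  layer 1 (fine sand): t_1 = 1.20 × 0.29 / 0.003609 = 96.42 d
  layer 2 (silt): t_2 = 12.0 × 0.13 / 0.003609 = 432.2 d
  layer 3 (weathered basalt): t_3 = 9.14 × 0.11 / 0.003609 = 278.6 d
Total t = Σ t_i = 807.2 days = 2.210 years.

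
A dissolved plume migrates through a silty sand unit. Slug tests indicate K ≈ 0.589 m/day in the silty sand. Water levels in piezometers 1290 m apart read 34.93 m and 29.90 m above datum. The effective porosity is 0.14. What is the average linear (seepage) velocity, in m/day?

0.0164

Hydraulic gradient i = (34.93 − 29.90) / 1290 = 5.03 / 1290 = 0.003899.
Darcy flux q = K · i = 0.5890 × 0.003899 = 0.002297 m/day.
Seepage velocity v = q / n_e = 0.002297 / 0.14 = 0.01640 m/day.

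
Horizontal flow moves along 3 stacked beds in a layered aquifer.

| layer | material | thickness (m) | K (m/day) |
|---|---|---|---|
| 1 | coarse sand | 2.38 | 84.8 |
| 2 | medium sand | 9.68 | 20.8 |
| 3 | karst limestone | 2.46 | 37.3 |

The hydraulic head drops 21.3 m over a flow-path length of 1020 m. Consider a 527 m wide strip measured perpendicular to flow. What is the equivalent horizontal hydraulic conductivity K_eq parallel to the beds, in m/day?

34.1

Flow is parallel to layering, so each bed carries its own Darcy discharge and the transmissivities add.
Σ(K_i·b_i) = 84.8×2.38 + 20.8×9.68 + 37.3×2.46 = 494.9 m²/day.
Total thickness b = 14.52 m, so K_eq = Σ(K_i·b_i)/b = 34.09 m/day.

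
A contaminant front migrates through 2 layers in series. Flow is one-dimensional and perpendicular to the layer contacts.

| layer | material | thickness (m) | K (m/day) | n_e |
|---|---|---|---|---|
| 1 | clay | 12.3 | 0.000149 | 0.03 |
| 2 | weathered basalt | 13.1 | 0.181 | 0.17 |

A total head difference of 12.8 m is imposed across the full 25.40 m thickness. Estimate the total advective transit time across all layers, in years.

45.9

With flow normal to the layers, continuity requires the same specific discharge q through every layer.
Σ(b_i/K_i) = 12.3/0.000149 + 13.1/0.181 = 82623 d.
q = Δh / Σ(b_i/K_i) = 12.8 / 82623 = 0.0001549 m/day.
In each layer the seepage velocity is v_i = q/n_i, so the layer transit time is t_i = b_i·n_i / q:
  layer 1 (clay): t_1 = 12.3 × 0.03 / 0.0001549 = 2382 d
  layer 2 (weathered basalt): t_2 = 13.1 × 0.17 / 0.0001549 = 14375 d
Total t = Σ t_i = 16757 days = 45.88 years.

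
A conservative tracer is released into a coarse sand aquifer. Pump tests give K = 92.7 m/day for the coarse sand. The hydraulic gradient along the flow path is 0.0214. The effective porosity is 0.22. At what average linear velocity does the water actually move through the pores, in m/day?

9.02

Hydraulic gradient i = 0.0214.
Darcy flux q = K · i = 92.70 × 0.02140 = 1.984 m/day.
Seepage velocity v = q / n_e = 1.984 / 0.22 = 9.017 m/day.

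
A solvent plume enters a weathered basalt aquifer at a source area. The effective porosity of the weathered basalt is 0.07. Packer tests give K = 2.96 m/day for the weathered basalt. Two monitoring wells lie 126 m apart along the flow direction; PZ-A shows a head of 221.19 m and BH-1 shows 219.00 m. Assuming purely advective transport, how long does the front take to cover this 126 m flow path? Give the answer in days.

Hydraulic gradient i = (221.19 − 219.00) / 126 = 2.19 / 126 = 0.01738.
Darcy flux q = K · i = 2.960 × 0.01738 = 0.05145 m/day.
Seepage velocity v = q / n_e = 0.05145 / 0.07 = 0.7350 m/day.
Travel time t = L / v = 126 / 0.7350 = 171.4 days.

171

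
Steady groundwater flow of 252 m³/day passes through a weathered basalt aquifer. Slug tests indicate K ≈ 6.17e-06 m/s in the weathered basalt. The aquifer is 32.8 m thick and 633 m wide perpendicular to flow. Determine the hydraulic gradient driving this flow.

Convert K: 6.17e-06 m/s × 86400 = 0.5331 m/day.
Cross-sectional area A = 633 × 32.8 = 20762 m².
From Q = K·A·i, i = Q / (K·A) = 252 / (0.5331 × 20762) = 0.02277.

0.0228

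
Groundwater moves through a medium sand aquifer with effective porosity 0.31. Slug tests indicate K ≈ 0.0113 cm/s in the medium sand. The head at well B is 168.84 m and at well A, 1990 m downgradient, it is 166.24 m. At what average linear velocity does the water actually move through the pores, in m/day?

0.0411

Convert K: 0.0113 cm/s × 864 = 9.763 m/day.
Hydraulic gradient i = (168.84 − 166.24) / 1990 = 2.6 / 1990 = 0.001307.
Darcy flux q = K · i = 9.763 × 0.001307 = 0.01276 m/day.
Seepage velocity v = q / n_e = 0.01276 / 0.31 = 0.04115 m/day.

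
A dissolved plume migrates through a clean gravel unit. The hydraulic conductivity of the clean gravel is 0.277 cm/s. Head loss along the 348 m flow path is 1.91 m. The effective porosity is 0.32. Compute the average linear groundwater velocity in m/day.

4.10

Convert K: 0.277 cm/s × 864 = 239.3 m/day.
Hydraulic gradient i = Δh / L = 1.91 / 348 = 0.005489.
Darcy flux q = K · i = 239.3 × 0.005489 = 1.314 m/day.
Seepage velocity v = q / n_e = 1.314 / 0.32 = 4.105 m/day.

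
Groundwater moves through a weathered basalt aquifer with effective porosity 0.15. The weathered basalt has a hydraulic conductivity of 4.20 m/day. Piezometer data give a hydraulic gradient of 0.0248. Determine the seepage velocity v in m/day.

0.694

Hydraulic gradient i = 0.0248.
Darcy flux q = K · i = 4.200 × 0.02480 = 0.1042 m/day.
Seepage velocity v = q / n_e = 0.1042 / 0.15 = 0.6944 m/day.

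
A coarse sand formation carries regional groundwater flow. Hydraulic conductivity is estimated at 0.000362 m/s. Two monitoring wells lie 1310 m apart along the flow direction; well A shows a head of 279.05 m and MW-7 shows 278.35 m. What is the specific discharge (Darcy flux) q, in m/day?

0.0167

Convert K: 0.000362 m/s × 86400 = 31.28 m/day.
Hydraulic gradient i = (279.05 − 278.35) / 1310 = 0.7 / 1310 = 0.0005344.
Specific discharge q = K · i = 31.28 × 0.0005344 = 0.01671 m/day.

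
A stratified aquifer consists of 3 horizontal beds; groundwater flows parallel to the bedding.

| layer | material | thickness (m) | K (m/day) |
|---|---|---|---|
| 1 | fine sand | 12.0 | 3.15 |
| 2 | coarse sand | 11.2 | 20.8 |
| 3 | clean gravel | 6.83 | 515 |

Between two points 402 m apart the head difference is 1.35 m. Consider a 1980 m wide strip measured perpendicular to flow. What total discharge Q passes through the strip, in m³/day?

Flow is parallel to layering, so each bed carries its own Darcy discharge and the transmissivities add.
Σ(K_i·b_i) = 3.15×12.0 + 20.8×11.2 + 515×6.83 = 3788 m²/day.
Hydraulic gradient i = Δh / L = 1.35 / 402 = 0.003358.
Q = Σ(K_i·b_i) · W · i = 3788 × 1980 × 0.003358 = 25189 m³/day.

25200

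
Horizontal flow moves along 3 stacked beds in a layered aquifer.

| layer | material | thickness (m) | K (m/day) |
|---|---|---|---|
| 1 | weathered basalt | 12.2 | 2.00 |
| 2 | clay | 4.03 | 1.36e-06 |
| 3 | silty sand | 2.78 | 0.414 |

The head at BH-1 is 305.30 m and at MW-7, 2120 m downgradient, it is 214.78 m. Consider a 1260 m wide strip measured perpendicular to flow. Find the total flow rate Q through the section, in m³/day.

1370

Flow is parallel to layering, so each bed carries its own Darcy discharge and the transmissivities add.
Σ(K_i·b_i) = 2.00×12.2 + 1.36e-06×4.03 + 0.414×2.78 = 25.55 m²/day.
Hydraulic gradient i = (305.30 − 214.78) / 2120 = 90.52 / 2120 = 0.04270.
Q = Σ(K_i·b_i) · W · i = 25.55 × 1260 × 0.04270 = 1375 m³/day.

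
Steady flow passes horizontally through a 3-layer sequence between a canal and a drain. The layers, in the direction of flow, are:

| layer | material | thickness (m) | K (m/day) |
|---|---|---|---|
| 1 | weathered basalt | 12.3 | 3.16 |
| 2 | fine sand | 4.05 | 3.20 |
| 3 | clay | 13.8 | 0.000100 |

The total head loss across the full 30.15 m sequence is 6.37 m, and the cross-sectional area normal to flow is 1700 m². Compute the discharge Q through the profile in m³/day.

0.0785

Flow is perpendicular to layering, so the layers act in series and the equivalent K is the thickness-weighted harmonic mean.
Total thickness L = 12.3 + 4.05 + 13.8 = 30.15 m.
Σ(b_i/K_i) = 12.3/3.16 + 4.05/3.20 + 13.8/0.000100 = 1.380e+05 d.
K_eq = L / Σ(b_i/K_i) = 30.15 / 1.380e+05 = 0.0002185 m/day.
Q = K_eq · A · (Δh/L) = 0.0002185 × 1700 × (6.37/30.15) = 0.07847 m³/day.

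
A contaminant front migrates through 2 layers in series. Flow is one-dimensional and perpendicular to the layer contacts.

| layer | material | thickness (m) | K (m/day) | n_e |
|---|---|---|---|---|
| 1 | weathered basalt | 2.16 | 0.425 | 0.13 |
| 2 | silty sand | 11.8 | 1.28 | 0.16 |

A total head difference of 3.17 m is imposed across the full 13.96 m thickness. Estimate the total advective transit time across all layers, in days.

9.78

With flow normal to the layers, continuity requires the same specific discharge q through every layer.
Σ(b_i/K_i) = 2.16/0.425 + 11.8/1.28 = 14.30 d.
q = Δh / Σ(b_i/K_i) = 3.17 / 14.30 = 0.2217 m/day.
In each layer the seepage velocity is v_i = q/n_i, so the layer transit time is t_i = b_i·n_i / q:
  layer 1 (weathered basalt): t_1 = 2.16 × 0.13 / 0.2217 = 1.267 d
  layer 2 (silty sand): t_2 = 11.8 × 0.16 / 0.2217 = 8.518 d
Total t = Σ t_i = 9.784 days.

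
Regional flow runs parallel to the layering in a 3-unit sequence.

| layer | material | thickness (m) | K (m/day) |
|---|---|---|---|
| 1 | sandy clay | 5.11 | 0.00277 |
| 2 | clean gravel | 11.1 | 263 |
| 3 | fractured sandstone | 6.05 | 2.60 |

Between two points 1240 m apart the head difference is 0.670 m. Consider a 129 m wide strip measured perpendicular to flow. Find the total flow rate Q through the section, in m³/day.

205

Flow is parallel to layering, so each bed carries its own Darcy discharge and the transmissivities add.
Σ(K_i·b_i) = 0.00277×5.11 + 263×11.1 + 2.60×6.05 = 2935 m²/day.
Hydraulic gradient i = Δh / L = 0.670 / 1240 = 0.0005403.
Q = Σ(K_i·b_i) · W · i = 2935 × 129 × 0.0005403 = 204.6 m³/day.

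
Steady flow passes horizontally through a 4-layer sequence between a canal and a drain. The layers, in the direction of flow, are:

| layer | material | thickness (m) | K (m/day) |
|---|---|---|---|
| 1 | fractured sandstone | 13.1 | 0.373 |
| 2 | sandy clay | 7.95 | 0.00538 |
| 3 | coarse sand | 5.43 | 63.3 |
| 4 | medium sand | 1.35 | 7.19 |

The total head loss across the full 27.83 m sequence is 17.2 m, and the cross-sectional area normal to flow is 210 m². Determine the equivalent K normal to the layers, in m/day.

0.0184

Flow is perpendicular to layering, so the layers act in series and the equivalent K is the thickness-weighted harmonic mean.
Total thickness L = 13.1 + 7.95 + 5.43 + 1.35 = 27.83 m.
Σ(b_i/K_i) = 13.1/0.373 + 7.95/0.00538 + 5.43/63.3 + 1.35/7.19 = 1513 d.
K_eq = L / Σ(b_i/K_i) = 27.83 / 1513 = 0.01839 m/day.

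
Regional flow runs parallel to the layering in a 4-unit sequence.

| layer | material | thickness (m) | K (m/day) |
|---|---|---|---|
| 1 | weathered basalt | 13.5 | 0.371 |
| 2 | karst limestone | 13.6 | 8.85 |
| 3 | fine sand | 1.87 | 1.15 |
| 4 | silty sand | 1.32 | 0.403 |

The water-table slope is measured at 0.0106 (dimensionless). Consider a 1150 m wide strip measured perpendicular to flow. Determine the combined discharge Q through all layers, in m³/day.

1560

Flow is parallel to layering, so each bed carries its own Darcy discharge and the transmissivities add.
Σ(K_i·b_i) = 0.371×13.5 + 8.85×13.6 + 1.15×1.87 + 0.403×1.32 = 128.1 m²/day.
Hydraulic gradient i = 0.0106.
Q = Σ(K_i·b_i) · W · i = 128.1 × 1150 × 0.01060 = 1561 m³/day.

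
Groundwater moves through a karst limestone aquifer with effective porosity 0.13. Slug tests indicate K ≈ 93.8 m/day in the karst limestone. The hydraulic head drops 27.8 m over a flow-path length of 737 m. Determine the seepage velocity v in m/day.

Hydraulic gradient i = Δh / L = 27.8 / 737 = 0.03772.
Darcy flux q = K · i = 93.80 × 0.03772 = 3.538 m/day.
Seepage velocity v = q / n_e = 3.538 / 0.13 = 27.22 m/day.

27.2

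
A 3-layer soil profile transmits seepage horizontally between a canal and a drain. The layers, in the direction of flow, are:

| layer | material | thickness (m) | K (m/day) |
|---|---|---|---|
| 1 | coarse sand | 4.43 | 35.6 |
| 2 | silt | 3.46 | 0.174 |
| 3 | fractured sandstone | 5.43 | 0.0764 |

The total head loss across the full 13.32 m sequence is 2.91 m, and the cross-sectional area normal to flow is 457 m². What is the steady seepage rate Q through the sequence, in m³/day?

Flow is perpendicular to layering, so the layers act in series and the equivalent K is the thickness-weighted harmonic mean.
Total thickness L = 4.43 + 3.46 + 5.43 = 13.32 m.
Σ(b_i/K_i) = 4.43/35.6 + 3.46/0.174 + 5.43/0.0764 = 91.08 d.
K_eq = L / Σ(b_i/K_i) = 13.32 / 91.08 = 0.1462 m/day.
Q = K_eq · A · (Δh/L) = 0.1462 × 457 × (2.91/13.32) = 14.60 m³/day.

14.6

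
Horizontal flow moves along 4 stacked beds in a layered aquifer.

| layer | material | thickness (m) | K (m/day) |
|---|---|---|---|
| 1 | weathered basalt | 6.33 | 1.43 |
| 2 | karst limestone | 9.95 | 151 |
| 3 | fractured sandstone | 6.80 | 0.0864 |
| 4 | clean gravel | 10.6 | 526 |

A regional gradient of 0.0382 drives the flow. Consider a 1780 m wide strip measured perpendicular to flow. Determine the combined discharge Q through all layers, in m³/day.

Flow is parallel to layering, so each bed carries its own Darcy discharge and the transmissivities add.
Σ(K_i·b_i) = 1.43×6.33 + 151×9.95 + 0.0864×6.80 + 526×10.6 = 7088 m²/day.
Hydraulic gradient i = 0.0382.
Q = Σ(K_i·b_i) · W · i = 7088 × 1780 × 0.03820 = 4.819e+05 m³/day.

482000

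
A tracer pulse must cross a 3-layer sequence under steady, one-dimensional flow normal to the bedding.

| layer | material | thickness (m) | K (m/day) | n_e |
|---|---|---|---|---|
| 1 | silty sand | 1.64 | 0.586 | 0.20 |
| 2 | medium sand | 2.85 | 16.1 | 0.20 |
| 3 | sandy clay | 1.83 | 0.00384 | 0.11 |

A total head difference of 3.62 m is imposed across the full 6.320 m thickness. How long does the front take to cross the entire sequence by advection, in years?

0.399

With flow normal to the layers, continuity requires the same specific discharge q through every layer.
Σ(b_i/K_i) = 1.64/0.586 + 2.85/16.1 + 1.83/0.00384 = 479.5 d.
q = Δh / Σ(b_i/K_i) = 3.62 / 479.5 = 0.007549 m/day.
In each layer the seepage velocity is v_i = q/n_i, so the layer transit time is t_i = b_i·n_i / q:
  layer 1 (silty sand): t_1 = 1.64 × 0.20 / 0.007549 = 43.45 d
  layer 2 (medium sand): t_2 = 2.85 × 0.20 / 0.007549 = 75.51 d
  layer 3 (sandy clay): t_3 = 1.83 × 0.11 / 0.007549 = 26.67 d
Total t = Σ t_i = 145.6 days = 0.3987 years.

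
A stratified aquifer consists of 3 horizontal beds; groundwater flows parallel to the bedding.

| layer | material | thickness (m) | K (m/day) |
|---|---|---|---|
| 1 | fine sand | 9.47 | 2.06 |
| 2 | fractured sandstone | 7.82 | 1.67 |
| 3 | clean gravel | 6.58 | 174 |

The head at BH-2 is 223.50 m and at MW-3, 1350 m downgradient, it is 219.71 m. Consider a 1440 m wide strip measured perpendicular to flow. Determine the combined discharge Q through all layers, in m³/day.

4760

Flow is parallel to layering, so each bed carries its own Darcy discharge and the transmissivities add.
Σ(K_i·b_i) = 2.06×9.47 + 1.67×7.82 + 174×6.58 = 1177 m²/day.
Hydraulic gradient i = (223.50 − 219.71) / 1350 = 3.79 / 1350 = 0.002807.
Q = Σ(K_i·b_i) · W · i = 1177 × 1440 × 0.002807 = 4760 m³/day.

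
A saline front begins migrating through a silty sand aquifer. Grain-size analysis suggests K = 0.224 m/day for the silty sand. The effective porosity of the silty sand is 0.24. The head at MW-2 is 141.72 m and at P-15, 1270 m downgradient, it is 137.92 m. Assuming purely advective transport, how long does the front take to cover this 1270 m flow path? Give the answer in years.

Hydraulic gradient i = (141.72 − 137.92) / 1270 = 3.8 / 1270 = 0.002992.
Darcy flux q = K · i = 0.2240 × 0.002992 = 0.0006702 m/day.
Seepage velocity v = q / n_e = 0.0006702 / 0.24 = 0.002793 m/day.
Travel time t = L / v = 1270 / 0.002793 = 4.548e+05 days = 1245 years.

1250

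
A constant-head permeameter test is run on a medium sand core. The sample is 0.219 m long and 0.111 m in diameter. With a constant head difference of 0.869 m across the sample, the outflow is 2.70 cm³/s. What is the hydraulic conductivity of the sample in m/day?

Cross-sectional area A = π·(d/2)² = π × (0.111/2)² = 0.009677 m².
Convert discharge: 2.70 cm³/s = 2.700e-06 m³/s.
Darcy's law rearranged: K = Q·L / (A·Δh) = 2.700e-06 × 0.219 / (0.009677 × 0.869) = 7.032e-05 m/s = 6.075 m/day.

6.08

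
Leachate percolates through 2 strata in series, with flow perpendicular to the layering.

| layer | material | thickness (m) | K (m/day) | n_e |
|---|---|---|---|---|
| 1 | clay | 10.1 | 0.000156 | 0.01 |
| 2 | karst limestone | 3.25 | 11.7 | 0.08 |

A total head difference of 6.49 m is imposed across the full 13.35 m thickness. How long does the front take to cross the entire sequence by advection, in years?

With flow normal to the layers, continuity requires the same specific discharge q through every layer.
Σ(b_i/K_i) = 10.1/0.000156 + 3.25/11.7 = 64744 d.
q = Δh / Σ(b_i/K_i) = 6.49 / 64744 = 0.0001002 m/day.
In each layer the seepage velocity is v_i = q/n_i, so the layer transit time is t_i = b_i·n_i / q:
  layer 1 (clay): t_1 = 10.1 × 0.01 / 0.0001002 = 1008 d
  layer 2 (karst limestone): t_2 = 3.25 × 0.08 / 0.0001002 = 2594 d
Total t = Σ t_i = 3601 days = 9.860 years.

9.86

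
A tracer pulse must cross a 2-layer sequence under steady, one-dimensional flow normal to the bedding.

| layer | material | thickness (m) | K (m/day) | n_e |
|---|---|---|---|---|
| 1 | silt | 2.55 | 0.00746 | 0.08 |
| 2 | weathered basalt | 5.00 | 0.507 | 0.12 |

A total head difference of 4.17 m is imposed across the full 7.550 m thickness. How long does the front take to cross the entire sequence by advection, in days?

67.8

With flow normal to the layers, continuity requires the same specific discharge q through every layer.
Σ(b_i/K_i) = 2.55/0.00746 + 5.00/0.507 = 351.7 d.
q = Δh / Σ(b_i/K_i) = 4.17 / 351.7 = 0.01186 m/day.
In each layer the seepage velocity is v_i = q/n_i, so the layer transit time is t_i = b_i·n_i / q:
  layer 1 (silt): t_1 = 2.55 × 0.08 / 0.01186 = 17.20 d
  layer 2 (weathered basalt): t_2 = 5.00 × 0.12 / 0.01186 = 50.60 d
Total t = Σ t_i = 67.81 days.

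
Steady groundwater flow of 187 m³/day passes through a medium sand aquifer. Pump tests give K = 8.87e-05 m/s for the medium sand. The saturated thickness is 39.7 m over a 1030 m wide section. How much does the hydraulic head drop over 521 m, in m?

0.311

Convert K: 8.87e-05 m/s × 86400 = 7.664 m/day.
Cross-sectional area A = 1030 × 39.7 = 40891 m².
From Q = K·A·i, i = Q / (K·A) = 187 / (7.664 × 40891) = 0.0005967.
Head loss Δh = i · L = 0.0005967 × 521 = 0.3109 m.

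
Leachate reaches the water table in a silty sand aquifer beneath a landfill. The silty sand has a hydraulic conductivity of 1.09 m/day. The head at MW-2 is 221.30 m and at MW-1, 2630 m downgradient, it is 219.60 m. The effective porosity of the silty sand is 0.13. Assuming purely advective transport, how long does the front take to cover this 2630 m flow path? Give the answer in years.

1330

Hydraulic gradient i = (221.30 − 219.60) / 2630 = 1.7 / 2630 = 0.0006464.
Darcy flux q = K · i = 1.090 × 0.0006464 = 0.0007046 m/day.
Seepage velocity v = q / n_e = 0.0007046 / 0.13 = 0.005420 m/day.
Travel time t = L / v = 2630 / 0.005420 = 4.853e+05 days = 1329 years.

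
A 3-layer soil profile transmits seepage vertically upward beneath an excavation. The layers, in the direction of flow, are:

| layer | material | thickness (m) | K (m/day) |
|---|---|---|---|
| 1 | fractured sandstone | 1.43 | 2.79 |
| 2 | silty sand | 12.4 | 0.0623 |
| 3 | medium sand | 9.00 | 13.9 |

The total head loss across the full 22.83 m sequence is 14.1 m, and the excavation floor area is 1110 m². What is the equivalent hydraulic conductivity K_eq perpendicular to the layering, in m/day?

0.114

Flow is perpendicular to layering, so the layers act in series and the equivalent K is the thickness-weighted harmonic mean.
Total thickness L = 1.43 + 12.4 + 9.00 = 22.83 m.
Σ(b_i/K_i) = 1.43/2.79 + 12.4/0.0623 + 9.00/13.9 = 200.2 d.
K_eq = L / Σ(b_i/K_i) = 22.83 / 200.2 = 0.1140 m/day.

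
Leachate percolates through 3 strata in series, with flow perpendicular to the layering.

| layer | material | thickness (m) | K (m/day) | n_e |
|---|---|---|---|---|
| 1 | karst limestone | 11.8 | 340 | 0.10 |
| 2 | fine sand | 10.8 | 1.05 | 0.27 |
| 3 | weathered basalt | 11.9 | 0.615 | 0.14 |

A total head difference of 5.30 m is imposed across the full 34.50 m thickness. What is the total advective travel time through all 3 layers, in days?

With flow normal to the layers, continuity requires the same specific discharge q through every layer.
Σ(b_i/K_i) = 11.8/340 + 10.8/1.05 + 11.9/0.615 = 29.67 d.
q = Δh / Σ(b_i/K_i) = 5.30 / 29.67 = 0.1786 m/day.
In each layer the seepage velocity is v_i = q/n_i, so the layer transit time is t_i = b_i·n_i / q:
  layer 1 (karst limestone): t_1 = 11.8 × 0.10 / 0.1786 = 6.606 d
  layer 2 (fine sand): t_2 = 10.8 × 0.27 / 0.1786 = 16.32 d
  layer 3 (weathered basalt): t_3 = 11.9 × 0.14 / 0.1786 = 9.326 d
Total t = Σ t_i = 32.26 days.

32.3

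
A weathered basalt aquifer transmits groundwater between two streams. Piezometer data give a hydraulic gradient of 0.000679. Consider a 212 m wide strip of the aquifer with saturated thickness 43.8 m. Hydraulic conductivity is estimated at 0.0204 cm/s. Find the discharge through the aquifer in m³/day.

Convert K: 0.0204 cm/s × 864 = 17.63 m/day.
Cross-sectional area A = 212 × 43.8 = 9286 m².
Hydraulic gradient i = 0.000679.
Darcy's law: Q = K · A · i = 17.63 × 9286 × 0.0006790 = 111.1 m³/day.

111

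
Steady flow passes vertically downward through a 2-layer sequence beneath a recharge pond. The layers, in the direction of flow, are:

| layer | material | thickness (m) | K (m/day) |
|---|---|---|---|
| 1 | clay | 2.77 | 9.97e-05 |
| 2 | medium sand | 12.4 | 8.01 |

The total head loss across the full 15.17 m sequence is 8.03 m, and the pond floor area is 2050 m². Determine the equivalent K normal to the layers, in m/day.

0.000546

Flow is perpendicular to layering, so the layers act in series and the equivalent K is the thickness-weighted harmonic mean.
Total thickness L = 2.77 + 12.4 = 15.17 m.
Σ(b_i/K_i) = 2.77/9.97e-05 + 12.4/8.01 = 27785 d.
K_eq = L / Σ(b_i/K_i) = 15.17 / 27785 = 0.0005460 m/day.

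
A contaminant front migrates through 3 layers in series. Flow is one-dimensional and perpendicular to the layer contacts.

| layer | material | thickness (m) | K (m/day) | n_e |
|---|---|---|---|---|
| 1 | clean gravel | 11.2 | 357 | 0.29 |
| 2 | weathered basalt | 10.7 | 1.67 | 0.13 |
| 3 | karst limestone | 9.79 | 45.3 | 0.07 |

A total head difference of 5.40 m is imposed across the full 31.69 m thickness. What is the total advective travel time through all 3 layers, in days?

With flow normal to the layers, continuity requires the same specific discharge q through every layer.
Σ(b_i/K_i) = 11.2/357 + 10.7/1.67 + 9.79/45.3 = 6.655 d.
q = Δh / Σ(b_i/K_i) = 5.40 / 6.655 = 0.8115 m/day.
In each layer the seepage velocity is v_i = q/n_i, so the layer transit time is t_i = b_i·n_i / q:
  layer 1 (clean gravel): t_1 = 11.2 × 0.29 / 0.8115 = 4.003 d
  layer 2 (weathered basalt): t_2 = 10.7 × 0.13 / 0.8115 = 1.714 d
  layer 3 (karst limestone): t_3 = 9.79 × 0.07 / 0.8115 = 0.8445 d
Total t = Σ t_i = 6.561 days.

6.56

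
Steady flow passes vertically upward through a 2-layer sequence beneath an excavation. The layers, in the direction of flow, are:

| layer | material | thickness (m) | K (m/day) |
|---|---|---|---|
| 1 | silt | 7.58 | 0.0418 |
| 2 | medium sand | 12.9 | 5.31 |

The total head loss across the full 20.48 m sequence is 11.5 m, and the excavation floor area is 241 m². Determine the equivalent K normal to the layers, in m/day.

0.111

Flow is perpendicular to layering, so the layers act in series and the equivalent K is the thickness-weighted harmonic mean.
Total thickness L = 7.58 + 12.9 = 20.48 m.
Σ(b_i/K_i) = 7.58/0.0418 + 12.9/5.31 = 183.8 d.
K_eq = L / Σ(b_i/K_i) = 20.48 / 183.8 = 0.1114 m/day.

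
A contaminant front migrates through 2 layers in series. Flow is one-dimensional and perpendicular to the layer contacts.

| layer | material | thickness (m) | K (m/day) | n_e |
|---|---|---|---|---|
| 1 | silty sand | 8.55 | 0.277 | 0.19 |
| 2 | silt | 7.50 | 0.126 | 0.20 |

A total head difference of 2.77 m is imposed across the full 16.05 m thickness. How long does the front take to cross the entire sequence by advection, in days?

102

With flow normal to the layers, continuity requires the same specific discharge q through every layer.
Σ(b_i/K_i) = 8.55/0.277 + 7.50/0.126 = 90.39 d.
q = Δh / Σ(b_i/K_i) = 2.77 / 90.39 = 0.03064 m/day.
In each layer the seepage velocity is v_i = q/n_i, so the layer transit time is t_i = b_i·n_i / q:
  layer 1 (silty sand): t_1 = 8.55 × 0.19 / 0.03064 = 53.01 d
  layer 2 (silt): t_2 = 7.50 × 0.20 / 0.03064 = 48.95 d
Total t = Σ t_i = 102.0 days.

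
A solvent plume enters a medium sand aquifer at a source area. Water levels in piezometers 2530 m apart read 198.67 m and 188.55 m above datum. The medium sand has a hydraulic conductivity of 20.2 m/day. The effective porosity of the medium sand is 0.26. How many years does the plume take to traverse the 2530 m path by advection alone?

22.3

Hydraulic gradient i = (198.67 − 188.55) / 2530 = 10.12 / 2530 = 0.004000.
Darcy flux q = K · i = 20.20 × 0.004000 = 0.08080 m/day.
Seepage velocity v = q / n_e = 0.08080 / 0.26 = 0.3108 m/day.
Travel time t = L / v = 2530 / 0.3108 = 8141 days = 22.29 years.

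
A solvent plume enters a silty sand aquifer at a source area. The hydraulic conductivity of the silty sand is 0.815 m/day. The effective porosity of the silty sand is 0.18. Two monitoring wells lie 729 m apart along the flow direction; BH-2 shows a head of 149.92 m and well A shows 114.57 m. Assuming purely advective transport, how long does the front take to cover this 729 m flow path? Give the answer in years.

Hydraulic gradient i = (149.92 − 114.57) / 729 = 35.35 / 729 = 0.04849.
Darcy flux q = K · i = 0.8150 × 0.04849 = 0.03952 m/day.
Seepage velocity v = q / n_e = 0.03952 / 0.18 = 0.2196 m/day.
Travel time t = L / v = 729 / 0.2196 = 3320 days = 9.091 years.

9.09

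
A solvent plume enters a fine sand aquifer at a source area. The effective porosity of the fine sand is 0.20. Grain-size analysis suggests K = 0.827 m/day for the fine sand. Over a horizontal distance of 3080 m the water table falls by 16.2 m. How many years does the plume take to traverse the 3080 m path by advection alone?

388

Hydraulic gradient i = Δh / L = 16.2 / 3080 = 0.005260.
Darcy flux q = K · i = 0.8270 × 0.005260 = 0.004350 m/day.
Seepage velocity v = q / n_e = 0.004350 / 0.20 = 0.02175 m/day.
Travel time t = L / v = 3080 / 0.02175 = 1.416e+05 days = 387.7 years.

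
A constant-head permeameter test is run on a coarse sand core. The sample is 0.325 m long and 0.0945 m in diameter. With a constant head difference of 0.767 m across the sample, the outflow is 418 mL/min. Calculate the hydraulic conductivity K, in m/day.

Cross-sectional area A = π·(d/2)² = π × (0.0945/2)² = 0.007014 m².
Convert discharge: 418 mL/min = 6.967e-06 m³/s.
Darcy's law rearranged: K = Q·L / (A·Δh) = 6.967e-06 × 0.325 / (0.007014 × 0.767) = 0.0004209 m/s = 36.36 m/day.

36.4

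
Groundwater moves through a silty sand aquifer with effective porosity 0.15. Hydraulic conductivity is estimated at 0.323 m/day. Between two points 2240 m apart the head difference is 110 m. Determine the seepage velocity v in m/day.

0.106

Hydraulic gradient i = Δh / L = 110 / 2240 = 0.04911.
Darcy flux q = K · i = 0.3230 × 0.04911 = 0.01586 m/day.
Seepage velocity v = q / n_e = 0.01586 / 0.15 = 0.1057 m/day.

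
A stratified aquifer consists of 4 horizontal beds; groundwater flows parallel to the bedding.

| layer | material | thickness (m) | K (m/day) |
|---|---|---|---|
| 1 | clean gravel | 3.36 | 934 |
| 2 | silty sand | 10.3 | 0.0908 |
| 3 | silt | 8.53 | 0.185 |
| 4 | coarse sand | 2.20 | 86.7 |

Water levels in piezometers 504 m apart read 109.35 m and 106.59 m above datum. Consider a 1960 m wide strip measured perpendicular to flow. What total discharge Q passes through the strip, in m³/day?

Flow is parallel to layering, so each bed carries its own Darcy discharge and the transmissivities add.
Σ(K_i·b_i) = 934×3.36 + 0.0908×10.3 + 0.185×8.53 + 86.7×2.20 = 3331 m²/day.
Hydraulic gradient i = (109.35 − 106.59) / 504 = 2.76 / 504 = 0.005476.
Q = Σ(K_i·b_i) · W · i = 3331 × 1960 × 0.005476 = 35758 m³/day.

35800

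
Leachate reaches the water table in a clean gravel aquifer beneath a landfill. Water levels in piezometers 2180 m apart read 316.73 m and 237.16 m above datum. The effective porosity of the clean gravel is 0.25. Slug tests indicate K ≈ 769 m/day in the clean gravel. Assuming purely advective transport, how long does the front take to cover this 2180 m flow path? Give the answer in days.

Hydraulic gradient i = (316.73 − 237.16) / 2180 = 79.57 / 2180 = 0.03650.
Darcy flux q = K · i = 769.0 × 0.03650 = 28.07 m/day.
Seepage velocity v = q / n_e = 28.07 / 0.25 = 112.3 m/day.
Travel time t = L / v = 2180 / 112.3 = 19.42 days.

19.4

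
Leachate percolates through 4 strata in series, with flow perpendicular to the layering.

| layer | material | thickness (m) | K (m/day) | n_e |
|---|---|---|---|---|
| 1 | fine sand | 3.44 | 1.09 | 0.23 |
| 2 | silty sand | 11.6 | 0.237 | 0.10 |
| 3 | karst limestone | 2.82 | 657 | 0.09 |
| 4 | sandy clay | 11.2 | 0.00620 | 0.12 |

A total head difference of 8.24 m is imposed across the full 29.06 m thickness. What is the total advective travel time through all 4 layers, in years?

With flow normal to the layers, continuity requires the same specific discharge q through every layer.
Σ(b_i/K_i) = 3.44/1.09 + 11.6/0.237 + 2.82/657 + 11.2/0.00620 = 1859 d.
q = Δh / Σ(b_i/K_i) = 8.24 / 1859 = 0.004434 m/day.
In each layer the seepage velocity is v_i = q/n_i, so the layer transit time is t_i = b_i·n_i / q:
  layer 1 (fine sand): t_1 = 3.44 × 0.23 / 0.004434 = 178.5 d
  layer 2 (silty sand): t_2 = 11.6 × 0.10 / 0.004434 = 261.6 d
  layer 3 (karst limestone): t_3 = 2.82 × 0.09 / 0.004434 = 57.25 d
  layer 4 (sandy clay): t_4 = 11.2 × 0.12 / 0.004434 = 303.1 d
Total t = Σ t_i = 800.5 days = 2.192 years.

2.19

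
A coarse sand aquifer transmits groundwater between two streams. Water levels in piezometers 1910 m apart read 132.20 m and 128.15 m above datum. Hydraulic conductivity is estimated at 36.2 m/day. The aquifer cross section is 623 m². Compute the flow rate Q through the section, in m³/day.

Hydraulic gradient i = (132.20 − 128.15) / 1910 = 4.05 / 1910 = 0.002120.
Darcy's law: Q = K · A · i = 36.20 × 623.0 × 0.002120 = 47.82 m³/day.

47.8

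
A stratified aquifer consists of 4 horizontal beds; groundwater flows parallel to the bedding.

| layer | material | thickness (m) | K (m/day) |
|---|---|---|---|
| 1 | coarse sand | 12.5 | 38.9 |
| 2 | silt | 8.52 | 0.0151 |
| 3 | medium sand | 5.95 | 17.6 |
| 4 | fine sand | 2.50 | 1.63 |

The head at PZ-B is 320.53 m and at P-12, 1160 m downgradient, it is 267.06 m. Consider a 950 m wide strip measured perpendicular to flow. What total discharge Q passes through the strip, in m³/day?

Flow is parallel to layering, so each bed carries its own Darcy discharge and the transmissivities add.
Σ(K_i·b_i) = 38.9×12.5 + 0.0151×8.52 + 17.6×5.95 + 1.63×2.50 = 595.2 m²/day.
Hydraulic gradient i = (320.53 − 267.06) / 1160 = 53.47 / 1160 = 0.04609.
Q = Σ(K_i·b_i) · W · i = 595.2 × 950 × 0.04609 = 26063 m³/day.

26100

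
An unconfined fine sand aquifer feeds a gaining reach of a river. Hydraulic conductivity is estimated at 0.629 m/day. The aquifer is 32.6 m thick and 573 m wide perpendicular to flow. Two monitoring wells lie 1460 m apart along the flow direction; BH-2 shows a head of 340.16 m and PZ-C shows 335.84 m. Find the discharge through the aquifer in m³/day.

Cross-sectional area A = 573 × 32.6 = 18680 m².
Hydraulic gradient i = (340.16 − 335.84) / 1460 = 4.32 / 1460 = 0.002959.
Darcy's law: Q = K · A · i = 0.6290 × 18680 × 0.002959 = 34.77 m³/day.

34.8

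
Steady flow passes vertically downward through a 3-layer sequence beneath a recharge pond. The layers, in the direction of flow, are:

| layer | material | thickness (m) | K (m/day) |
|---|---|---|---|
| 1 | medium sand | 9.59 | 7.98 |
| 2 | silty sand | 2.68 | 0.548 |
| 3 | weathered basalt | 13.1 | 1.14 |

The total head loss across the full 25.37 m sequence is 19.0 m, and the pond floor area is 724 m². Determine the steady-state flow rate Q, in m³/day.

782

Flow is perpendicular to layering, so the layers act in series and the equivalent K is the thickness-weighted harmonic mean.
Total thickness L = 9.59 + 2.68 + 13.1 = 25.37 m.
Σ(b_i/K_i) = 9.59/7.98 + 2.68/0.548 + 13.1/1.14 = 17.58 d.
K_eq = L / Σ(b_i/K_i) = 25.37 / 17.58 = 1.443 m/day.
Q = K_eq · A · (Δh/L) = 1.443 × 724 × (19.0/25.37) = 782.3 m³/day.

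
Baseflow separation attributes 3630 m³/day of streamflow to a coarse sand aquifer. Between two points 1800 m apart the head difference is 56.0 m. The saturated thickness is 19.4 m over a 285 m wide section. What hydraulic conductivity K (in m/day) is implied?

Cross-sectional area A = 285 × 19.4 = 5529 m².
Hydraulic gradient i = Δh / L = 56.0 / 1800 = 0.03111.
From Q = K·A·i, K = Q / (A·i) = 3630 / (5529 × 0.03111) = 21.10 m/day.

21.1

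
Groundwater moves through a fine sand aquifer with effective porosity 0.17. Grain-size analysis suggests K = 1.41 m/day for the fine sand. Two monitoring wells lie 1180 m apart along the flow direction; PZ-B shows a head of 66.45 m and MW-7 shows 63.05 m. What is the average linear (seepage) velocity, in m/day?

Hydraulic gradient i = (66.45 − 63.05) / 1180 = 3.4 / 1180 = 0.002881.
Darcy flux q = K · i = 1.410 × 0.002881 = 0.004063 m/day.
Seepage velocity v = q / n_e = 0.004063 / 0.17 = 0.02390 m/day.

0.0239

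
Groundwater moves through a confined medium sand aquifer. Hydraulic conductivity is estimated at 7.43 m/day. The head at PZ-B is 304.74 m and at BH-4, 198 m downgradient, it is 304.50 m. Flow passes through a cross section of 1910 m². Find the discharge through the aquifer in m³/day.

Hydraulic gradient i = (304.74 − 304.50) / 198 = 0.24 / 198 = 0.001212.
Darcy's law: Q = K · A · i = 7.430 × 1910 × 0.001212 = 17.20 m³/day.

17.2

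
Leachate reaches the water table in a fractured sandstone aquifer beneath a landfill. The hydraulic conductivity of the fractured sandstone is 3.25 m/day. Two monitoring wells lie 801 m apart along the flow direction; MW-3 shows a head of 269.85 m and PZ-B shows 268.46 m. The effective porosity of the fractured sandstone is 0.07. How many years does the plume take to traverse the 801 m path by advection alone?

27.2

Hydraulic gradient i = (269.85 − 268.46) / 801 = 1.39 / 801 = 0.001735.
Darcy flux q = K · i = 3.250 × 0.001735 = 0.005640 m/day.
Seepage velocity v = q / n_e = 0.005640 / 0.07 = 0.08057 m/day.
Travel time t = L / v = 801 / 0.08057 = 9942 days = 27.22 years.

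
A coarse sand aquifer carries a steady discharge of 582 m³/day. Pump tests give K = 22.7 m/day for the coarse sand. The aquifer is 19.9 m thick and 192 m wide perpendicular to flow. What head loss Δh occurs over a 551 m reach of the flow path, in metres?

3.70

Cross-sectional area A = 192 × 19.9 = 3821 m².
From Q = K·A·i, i = Q / (K·A) = 582 / (22.70 × 3821) = 0.006710.
Head loss Δh = i · L = 0.006710 × 551 = 3.697 m.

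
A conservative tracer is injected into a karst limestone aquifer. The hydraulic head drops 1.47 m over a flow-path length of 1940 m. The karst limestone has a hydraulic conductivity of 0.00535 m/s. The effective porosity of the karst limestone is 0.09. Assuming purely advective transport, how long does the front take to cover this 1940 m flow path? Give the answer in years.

Convert K: 0.00535 m/s × 86400 = 462.2 m/day.
Hydraulic gradient i = Δh / L = 1.47 / 1940 = 0.0007577.
Darcy flux q = K · i = 462.2 × 0.0007577 = 0.3503 m/day.
Seepage velocity v = q / n_e = 0.3503 / 0.09 = 3.892 m/day.
Travel time t = L / v = 1940 / 3.892 = 498.5 days = 1.365 years.

1.36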